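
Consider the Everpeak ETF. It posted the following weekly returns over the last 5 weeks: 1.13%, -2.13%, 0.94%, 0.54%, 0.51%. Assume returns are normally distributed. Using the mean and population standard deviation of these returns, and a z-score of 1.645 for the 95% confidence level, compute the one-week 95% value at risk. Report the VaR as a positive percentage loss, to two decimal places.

1.76

Mean return r̄ = 0.990 / 5 = 0.1980%
Population σ = √[Σ(r − r̄)² / 5] = √[7.0531 / 5] = √1.4106 = 1.1877%
VaR = −(r̄ − z·σ) = −(0.1980 − 1.645 × 1.1877) = −(-1.7558) = 1.7558%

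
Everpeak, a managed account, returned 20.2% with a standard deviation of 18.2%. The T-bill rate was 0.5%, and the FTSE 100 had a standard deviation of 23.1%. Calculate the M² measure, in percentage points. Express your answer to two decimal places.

Sharpe = (Rp − Rf) / σp = (20.2% − 0.5%) / 18.2% = 1.0824
M² = Rf + Sharpe × σm = 0.5% + 1.0824 × 23.1% = 25.5034%

25.50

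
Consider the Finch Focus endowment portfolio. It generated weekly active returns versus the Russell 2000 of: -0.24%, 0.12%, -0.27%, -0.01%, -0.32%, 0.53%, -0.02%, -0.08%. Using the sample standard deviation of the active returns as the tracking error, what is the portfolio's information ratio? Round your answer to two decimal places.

r̄ = (-0.24 + 0.12 − 0.27 − 0.01 − 0.32 + 0.53 − 0.02 − 0.08) / 8 = -0.290 / 8 = -0.0363%
Sample σ = √[Σ(r − r̄)² / 7] = √[0.5246 / 7] = √0.0749 = 0.2737%
IR = r̄ / tracking error = -0.0363 / 0.2737 = -0.1326

-0.13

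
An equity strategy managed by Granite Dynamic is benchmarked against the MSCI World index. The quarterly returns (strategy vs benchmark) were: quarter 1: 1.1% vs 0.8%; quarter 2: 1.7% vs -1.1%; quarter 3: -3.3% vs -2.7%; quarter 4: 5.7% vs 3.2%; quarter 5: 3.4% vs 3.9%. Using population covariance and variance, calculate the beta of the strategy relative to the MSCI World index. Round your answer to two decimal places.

r̄p = 1.7200%,  r̄m = 0.8200%
Cov = Σ(rp − r̄p)(rm − r̄m) / 5 = 6.4736
Var(rm) = Σ(rm − r̄m)² / 5 = 6.2456
β = Cov / Var = 6.4736 / 6.2456 = 1.0365

1.04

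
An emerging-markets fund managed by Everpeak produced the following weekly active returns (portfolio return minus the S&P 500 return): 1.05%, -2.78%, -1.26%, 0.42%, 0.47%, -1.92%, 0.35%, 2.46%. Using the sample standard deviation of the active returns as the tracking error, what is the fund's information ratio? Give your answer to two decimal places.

μ = (1.05 − 2.78 − 1.26 + 0.42 + 0.47 − 1.92 + 0.35 + 2.46) / 8 = -0.1513%
Σ(r − μ)² = 20.4933; sample σ = √(20.4933/7) = 1.7110%
IR = μ / tracking error = -0.1513 / 1.7110 = -0.0884

-0.09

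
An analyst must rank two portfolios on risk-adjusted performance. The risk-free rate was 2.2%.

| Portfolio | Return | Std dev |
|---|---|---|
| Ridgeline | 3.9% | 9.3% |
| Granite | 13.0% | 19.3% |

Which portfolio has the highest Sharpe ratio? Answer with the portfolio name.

Granite

Ridgeline: Sharpe ratio = (3.9% − 2.2%) / 9.3% = 0.183
Granite: Sharpe ratio = (13.0% − 2.2%) / 19.3% = 0.560
Highest: Granite (0.560).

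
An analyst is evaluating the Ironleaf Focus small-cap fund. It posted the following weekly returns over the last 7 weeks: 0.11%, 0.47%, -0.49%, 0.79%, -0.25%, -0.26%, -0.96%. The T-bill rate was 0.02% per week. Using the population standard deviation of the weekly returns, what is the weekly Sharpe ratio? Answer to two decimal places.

r̄ = (0.11 + 0.47 − 0.49 + 0.79 − 0.25 − 0.26 − 0.96) / 7 = -0.0843%
Σ(r − r̄)² = (0.11 − (-0.0843))² + (0.47 − (-0.0843))² + … = 2.0992
σ = √[2.0992 / 7] = 0.5476%
Sharpe = (r̄ − rf) / σ = (-0.0843 − 0.02) / 0.5476 = -0.1043 / 0.5476 = -0.1905

-0.19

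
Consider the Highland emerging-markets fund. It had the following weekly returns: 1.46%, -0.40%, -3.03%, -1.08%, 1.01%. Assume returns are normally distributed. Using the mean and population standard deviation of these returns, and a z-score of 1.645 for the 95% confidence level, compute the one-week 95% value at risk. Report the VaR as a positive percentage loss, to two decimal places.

3.04

Mean return μ = -2.040 / 5 = -0.4080%
Σ(r − μ)² = (1.46 − (-0.4080))² + (-0.4 − (-0.4080))² + (-3.03 − (-0.4080))² + … = 12.8267
population σ = √(12.8267 / 5) = √2.5653 = 1.6017%
VaR = −(μ − z·σ) = −(-0.4080 − 1.645 × 1.6017) = −(-3.0428) = 3.0428%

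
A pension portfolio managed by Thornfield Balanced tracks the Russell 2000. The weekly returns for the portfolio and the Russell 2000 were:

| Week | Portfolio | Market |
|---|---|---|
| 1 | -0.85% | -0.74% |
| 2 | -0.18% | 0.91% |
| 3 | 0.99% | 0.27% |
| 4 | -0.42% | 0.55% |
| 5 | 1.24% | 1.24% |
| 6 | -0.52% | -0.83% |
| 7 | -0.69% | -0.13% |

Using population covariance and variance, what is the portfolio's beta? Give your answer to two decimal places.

r̄p = -0.0614%,  r̄m = 0.1814%
Cov = Σ(rp − r̄p)(rm − r̄m) / 7 = 0.3769
Var(rm) = Σ(rm − r̄m)² / 7 = 0.5377
β = Cov / Var = 0.3769 / 0.5377 = 0.7009

0.70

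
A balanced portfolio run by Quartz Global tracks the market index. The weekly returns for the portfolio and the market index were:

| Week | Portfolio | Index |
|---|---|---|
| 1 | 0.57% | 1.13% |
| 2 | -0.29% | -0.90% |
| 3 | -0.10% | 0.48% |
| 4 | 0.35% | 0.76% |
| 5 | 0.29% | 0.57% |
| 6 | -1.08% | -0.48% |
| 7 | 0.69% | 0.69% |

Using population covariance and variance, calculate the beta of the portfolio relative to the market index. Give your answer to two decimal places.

r̄p = 0.0614%,  r̄m = 0.3214%
Cov = Σ(rp − r̄p)(rm − r̄m) / 7 = 0.3064
Var(rm) = Σ(rm − r̄m)² / 7 = 0.4576
β = Cov / Var = 0.3064 / 0.4576 = 0.6696

0.67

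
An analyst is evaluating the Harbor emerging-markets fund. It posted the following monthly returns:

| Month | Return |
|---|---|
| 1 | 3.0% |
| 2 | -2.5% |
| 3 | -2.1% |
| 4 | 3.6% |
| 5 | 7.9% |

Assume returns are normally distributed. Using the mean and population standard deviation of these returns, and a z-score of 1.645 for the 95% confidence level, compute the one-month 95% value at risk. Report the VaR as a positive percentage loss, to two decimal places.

4.41

μ = (3 − 2.5 − 2.1 + 3.6 + 7.9) / 5 = 1.9800%
Σ(r − μ)² = (3 − 1.9800)² + (-2.5 − 1.9800)² + … = 75.4280
σ = √[75.4280 / 5] = 3.8840%
VaR = −(μ − z·σ) = −(1.9800 − 1.645 × 3.8840) = −(-4.4092) = 4.4092%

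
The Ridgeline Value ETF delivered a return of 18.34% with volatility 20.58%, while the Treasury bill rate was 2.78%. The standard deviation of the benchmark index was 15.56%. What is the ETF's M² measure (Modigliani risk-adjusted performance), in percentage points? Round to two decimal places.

14.54

Sharpe = (Rp − Rf) / σp = (18.34% − 2.78%) / 20.58% = 0.7561
M² = Rf + Sharpe × σm = 2.78% + 0.7561 × 15.56% = 14.5449%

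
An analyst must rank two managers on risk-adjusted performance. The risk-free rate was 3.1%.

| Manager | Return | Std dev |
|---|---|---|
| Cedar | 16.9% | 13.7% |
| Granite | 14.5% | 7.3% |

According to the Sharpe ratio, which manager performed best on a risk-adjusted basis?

Cedar: Sharpe ratio = (16.9% − 3.1%) / 13.7% = 1.007
Granite: Sharpe ratio = (14.5% − 3.1%) / 7.3% = 1.562
Highest: Granite (1.562).

Granite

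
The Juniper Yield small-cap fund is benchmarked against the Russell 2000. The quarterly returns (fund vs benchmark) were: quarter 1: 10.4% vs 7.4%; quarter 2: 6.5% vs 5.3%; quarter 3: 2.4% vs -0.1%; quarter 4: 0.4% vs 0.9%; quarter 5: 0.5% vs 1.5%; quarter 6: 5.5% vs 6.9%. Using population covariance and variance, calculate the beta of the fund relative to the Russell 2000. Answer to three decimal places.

1.053

r̄p = 4.2833%,  r̄m = 3.6500%
Cov = Σ(rp − r̄p)(rm − r̄m) / 6 = 9.4042
Var(rm) = Σ(rm − r̄m)² / 6 = 8.9325
β = Cov / Var = 9.4042 / 8.9325 = 1.0528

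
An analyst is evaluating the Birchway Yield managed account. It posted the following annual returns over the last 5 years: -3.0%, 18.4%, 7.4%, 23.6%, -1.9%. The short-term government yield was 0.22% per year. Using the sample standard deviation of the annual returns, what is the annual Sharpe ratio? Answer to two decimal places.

0.73

r̄ = (-3 + 18.4 + 7.4 + 23.6 − 1.9) / 5 = 44.50 / 5 = 8.9000%
Σ(r − r̄)² = (-3 − 8.9000)² + (18.4 − 8.9000)² + … = 566.8400
sample σ = √(566.8400 / 4) = √141.7100 = 11.9042%
Sharpe = (r̄ − rf) / σ = (8.9000 − 0.22) / 11.9042 = 8.6800 / 11.9042 = 0.7292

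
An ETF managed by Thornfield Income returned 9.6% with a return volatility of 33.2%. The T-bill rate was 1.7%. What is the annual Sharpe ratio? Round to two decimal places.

Sharpe = (Rp − Rf) / σp = (9.6% − 1.7%) / 33.2% = 7.90% / 33.2% = 0.2380

0.24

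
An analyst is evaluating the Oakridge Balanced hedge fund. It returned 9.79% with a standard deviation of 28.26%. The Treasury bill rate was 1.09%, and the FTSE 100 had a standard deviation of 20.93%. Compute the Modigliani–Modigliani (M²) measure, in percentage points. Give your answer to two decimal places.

Sharpe = (Rp − Rf) / σp = (9.79% − 1.09%) / 28.26% = 0.3079
M² = Rf + Sharpe × σm = 1.09% + 0.3079 × 20.93% = 7.5343%

7.53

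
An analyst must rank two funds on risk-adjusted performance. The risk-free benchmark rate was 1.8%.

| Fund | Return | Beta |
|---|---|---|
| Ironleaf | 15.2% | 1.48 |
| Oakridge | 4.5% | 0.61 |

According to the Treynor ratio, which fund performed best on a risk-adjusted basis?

Ironleaf

Ironleaf: Treynor = (15.2% − 1.8%) / 1.48 = 9.054
Oakridge: Treynor = (4.5% − 1.8%) / 0.61 = 4.426
Highest: Ironleaf (9.054).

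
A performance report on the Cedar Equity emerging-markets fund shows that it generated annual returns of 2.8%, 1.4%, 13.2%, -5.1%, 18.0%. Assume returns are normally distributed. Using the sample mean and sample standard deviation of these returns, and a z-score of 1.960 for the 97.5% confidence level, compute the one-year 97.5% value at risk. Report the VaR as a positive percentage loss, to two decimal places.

Mean return r̄ = 30.30 / 5 = 6.0600%
Sample σ = √[Σ(r − r̄)² / 4] = √[350.4320 / 4] = √87.6080 = 9.3599%
VaR = −(r̄ − z·σ) = −(6.0600 − 1.960 × 9.3599) = −(-12.2854) = 12.2854%

12.29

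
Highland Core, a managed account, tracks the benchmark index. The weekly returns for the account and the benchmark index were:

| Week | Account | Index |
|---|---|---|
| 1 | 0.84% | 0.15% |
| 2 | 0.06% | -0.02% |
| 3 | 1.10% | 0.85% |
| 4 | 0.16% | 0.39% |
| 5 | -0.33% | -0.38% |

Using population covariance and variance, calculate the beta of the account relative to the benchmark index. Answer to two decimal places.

r̄p = 0.3660%,  r̄m = 0.1980%
Cov = Σ(rp − r̄p)(rm − r̄m) / 5 = 0.1771
Var(rm) = Σ(rm − r̄m)² / 5 = 0.1692
β = Cov / Var = 0.1771 / 0.1692 = 1.0467

1.05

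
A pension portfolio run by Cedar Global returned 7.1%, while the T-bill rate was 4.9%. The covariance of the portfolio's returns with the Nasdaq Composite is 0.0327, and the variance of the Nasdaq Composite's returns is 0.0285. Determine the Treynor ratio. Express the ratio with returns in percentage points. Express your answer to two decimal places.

β = Cov / Var = 0.0327 / 0.0285 = 1.1474
Treynor = (Rp − Rf) / β = (7.1% − 4.9%) / 1.1474 = 2.20 / 1.1474 = 1.9174

1.92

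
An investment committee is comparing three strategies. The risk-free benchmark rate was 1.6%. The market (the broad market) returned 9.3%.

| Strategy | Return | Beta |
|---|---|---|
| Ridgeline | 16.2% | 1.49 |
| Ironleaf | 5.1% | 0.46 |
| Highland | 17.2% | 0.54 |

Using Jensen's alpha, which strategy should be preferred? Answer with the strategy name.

Ridgeline: α = 16.2% − [1.6% + 1.49 × (9.3% − 1.6%)] = 3.127
Ironleaf: α = 5.1% − [1.6% + 0.46 × (9.3% − 1.6%)] = -0.042
Highland: α = 17.2% − [1.6% + 0.54 × (9.3% − 1.6%)] = 11.442
Highest: Highland (11.442).

Highland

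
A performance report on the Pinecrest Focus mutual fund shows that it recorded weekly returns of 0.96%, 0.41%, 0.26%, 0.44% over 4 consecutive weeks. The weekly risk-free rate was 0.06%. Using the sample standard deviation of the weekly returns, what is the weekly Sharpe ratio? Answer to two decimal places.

r̄ = (0.96 + 0.41 + 0.26 + 0.44) / 4 = 0.5175%
Sample std dev = √[0.2797 / 3] = 0.3053%
Sharpe = (r̄ − rf) / σ = (0.5175 − 0.06) / 0.3053 = 0.4575 / 0.3053 = 1.4985

1.50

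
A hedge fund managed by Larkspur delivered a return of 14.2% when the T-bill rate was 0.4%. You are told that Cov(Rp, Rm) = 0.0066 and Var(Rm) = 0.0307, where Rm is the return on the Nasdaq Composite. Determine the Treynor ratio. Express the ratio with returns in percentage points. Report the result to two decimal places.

64.19

β = Cov / Var = 0.0066 / 0.0307 = 0.2150
Treynor = (Rp − Rf) / β = (14.2% − 0.4%) / 0.2150 = 13.80 / 0.2150 = 64.1860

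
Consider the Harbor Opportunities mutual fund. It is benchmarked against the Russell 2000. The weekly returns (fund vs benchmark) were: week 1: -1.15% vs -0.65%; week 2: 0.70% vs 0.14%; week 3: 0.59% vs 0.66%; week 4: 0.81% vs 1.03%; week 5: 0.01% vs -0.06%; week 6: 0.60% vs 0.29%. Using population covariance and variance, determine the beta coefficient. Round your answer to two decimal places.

1.11

r̄p = 0.2600%,  r̄m = 0.2350%
Cov = Σ(rp − r̄p)(rm − r̄m) / 6 = 0.3127
Var(rm) = Σ(rm − r̄m)² / 6 = 0.2825
β = Cov / Var = 0.3127 / 0.2825 = 1.1069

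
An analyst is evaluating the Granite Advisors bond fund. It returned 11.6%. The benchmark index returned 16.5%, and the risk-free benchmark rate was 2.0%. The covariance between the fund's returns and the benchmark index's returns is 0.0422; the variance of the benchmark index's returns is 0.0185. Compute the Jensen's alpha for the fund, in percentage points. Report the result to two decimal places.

-23.48

β = Cov / Var = 0.0422 / 0.0185 = 2.2811
E[R] = Rf + β(Rm − Rf) = 2.0% + 2.2811 × (16.5% − 2.0%) = 35.0760%
α = Rp − E[R] = 11.6% − 35.0760% = -23.4760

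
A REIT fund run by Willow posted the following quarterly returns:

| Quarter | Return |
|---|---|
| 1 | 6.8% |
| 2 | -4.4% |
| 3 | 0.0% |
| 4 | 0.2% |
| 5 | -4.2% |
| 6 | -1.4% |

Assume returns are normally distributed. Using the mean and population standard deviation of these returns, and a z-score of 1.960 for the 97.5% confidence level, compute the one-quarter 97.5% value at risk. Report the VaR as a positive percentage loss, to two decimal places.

μ = (6.8 − 4.4 + 0 + 0.2 − 4.2 − 1.4) / 6 = -3.00 / 6 = -0.5000%
Σ(r − μ)² = (6.8 − (-0.5000))² + (-4.4 − (-0.5000))² + (0 − (-0.5000))² + … = 83.7400
σ = √[83.7400 / 6] = 3.7359%
VaR = −(μ − z·σ) = −(-0.5000 − 1.960 × 3.7359) = −(-7.8224) = 7.8224%

7.82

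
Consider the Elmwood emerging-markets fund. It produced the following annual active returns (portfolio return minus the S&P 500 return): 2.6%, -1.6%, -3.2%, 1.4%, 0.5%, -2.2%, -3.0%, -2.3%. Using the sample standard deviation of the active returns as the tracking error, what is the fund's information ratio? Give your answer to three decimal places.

r̄ = (2.6 − 1.6 − 3.2 + 1.4 + 0.5 − 2.2 − 3 − 2.3) / 8 = -0.9750%
Σ(r − r̄)² = (2.6 − (-0.9750))² + (-1.6 − (-0.9750))² + (-3.2 − (-0.9750))² + … = 33.2950
σ = √[33.2950 / 7] = 2.1809%
IR = r̄ / tracking error = -0.9750 / 2.1809 = -0.4471

-0.447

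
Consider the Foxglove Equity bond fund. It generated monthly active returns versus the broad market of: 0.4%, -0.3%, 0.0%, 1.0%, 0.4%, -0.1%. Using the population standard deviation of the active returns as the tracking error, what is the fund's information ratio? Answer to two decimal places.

0.55

r̄ = (0.4 − 0.3 + 0 + 1 + 0.4 − 0.1) / 6 = 0.2333%
Σ(r − r̄)² = 1.0933; population σ = √(1.0933/6) = 0.4269%
IR = r̄ / tracking error = 0.2333 / 0.4269 = 0.5465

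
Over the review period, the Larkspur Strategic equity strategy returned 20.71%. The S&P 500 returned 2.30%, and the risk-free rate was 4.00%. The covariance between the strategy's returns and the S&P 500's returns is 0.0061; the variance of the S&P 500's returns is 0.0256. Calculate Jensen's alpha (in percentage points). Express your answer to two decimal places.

17.12

β = Cov / Var = 0.0061 / 0.0256 = 0.2383
E[R] = Rf + β(Rm − Rf) = 4.00% + 0.2383 × (2.30% − 4.00%) = 3.5949%
α = Rp − E[R] = 20.71% − 3.5949% = 17.1151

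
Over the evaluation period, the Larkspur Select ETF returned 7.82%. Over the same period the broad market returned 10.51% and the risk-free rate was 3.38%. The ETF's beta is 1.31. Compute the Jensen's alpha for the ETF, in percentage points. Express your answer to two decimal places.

CAPM expected return = Rf + β(Rm − Rf) = 3.38% + 1.31 × (10.51% − 3.38%) = 3.38 + 1.31 × 7.13 = 12.7203%
Jensen's α = Rp − E[R] = 7.82% − 12.7203% = -4.9003

-4.90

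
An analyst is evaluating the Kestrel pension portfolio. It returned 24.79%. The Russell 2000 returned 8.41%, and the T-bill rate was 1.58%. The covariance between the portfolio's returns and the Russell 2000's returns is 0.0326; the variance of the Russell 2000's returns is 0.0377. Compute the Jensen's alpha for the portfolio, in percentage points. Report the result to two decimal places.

β = Cov / Var = 0.0326 / 0.0377 = 0.8647
E[R] = Rf + β(Rm − Rf) = 1.58% + 0.8647 × (8.41% − 1.58%) = 7.4859%
α = Rp − E[R] = 24.79% − 7.4859% = 17.3041

17.30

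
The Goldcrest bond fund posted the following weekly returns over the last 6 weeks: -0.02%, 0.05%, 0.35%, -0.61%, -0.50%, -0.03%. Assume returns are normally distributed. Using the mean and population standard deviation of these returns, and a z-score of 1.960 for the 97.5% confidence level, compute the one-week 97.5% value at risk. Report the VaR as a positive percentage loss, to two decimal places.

0.77

r̄ = (-0.02 + 0.05 + 0.35 − 0.61 − 0.5 − 0.03) / 6 = -0.1267%
Σ(r − r̄)² = (-0.02 − (-0.1267))² + (0.05 − (-0.1267))² + … = 0.6521
σ = √[0.6521 / 6] = 0.3297%
VaR = −(r̄ − z·σ) = −(-0.1267 − 1.960 × 0.3297) = −(-0.7729) = 0.7729%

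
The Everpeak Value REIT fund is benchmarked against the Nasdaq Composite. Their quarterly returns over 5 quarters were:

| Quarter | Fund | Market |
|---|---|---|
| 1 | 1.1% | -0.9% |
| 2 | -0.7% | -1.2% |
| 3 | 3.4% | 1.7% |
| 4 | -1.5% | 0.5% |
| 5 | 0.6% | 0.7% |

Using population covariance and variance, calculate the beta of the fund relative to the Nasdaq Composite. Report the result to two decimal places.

r̄p = 0.5800%,  r̄m = 0.1600%
Cov = Σ(rp − r̄p)(rm − r̄m) / 5 = 0.9672
Var(rm) = Σ(rm − r̄m)² / 5 = 1.1504
β = Cov / Var = 0.9672 / 1.1504 = 0.8408

0.84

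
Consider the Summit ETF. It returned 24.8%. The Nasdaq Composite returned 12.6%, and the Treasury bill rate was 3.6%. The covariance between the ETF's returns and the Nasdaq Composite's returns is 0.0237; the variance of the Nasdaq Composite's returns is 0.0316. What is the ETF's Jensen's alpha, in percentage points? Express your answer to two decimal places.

β = Cov / Var = 0.0237 / 0.0316 = 0.7500
E[R] = Rf + β(Rm − Rf) = 3.6% + 0.7500 × (12.6% − 3.6%) = 10.3500%
α = Rp − E[R] = 24.8% − 10.3500% = 14.4500

14.45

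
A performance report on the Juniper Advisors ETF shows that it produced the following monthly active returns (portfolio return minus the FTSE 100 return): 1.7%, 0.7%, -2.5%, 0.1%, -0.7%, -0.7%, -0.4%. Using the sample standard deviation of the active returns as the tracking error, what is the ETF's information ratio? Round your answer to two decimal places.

-0.20

μ = (1.7 + 0.7 − 2.5 + 0.1 − 0.7 − 0.7 − 0.4) / 7 = -1.80 / 7 = -0.2571%
Sample σ = √[Σ(r − μ)² / 6] = √[10.3171 / 6] = √1.7195 = 1.3113%
IR = μ / tracking error = -0.2571 / 1.3113 = -0.1961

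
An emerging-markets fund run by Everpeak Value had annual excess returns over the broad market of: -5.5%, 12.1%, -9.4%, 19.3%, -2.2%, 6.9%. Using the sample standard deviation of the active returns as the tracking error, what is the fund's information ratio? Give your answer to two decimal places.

0.32

Mean return μ = 21.20 / 6 = 3.5333%
Sample σ = √[Σ(r − μ)² / 5] = √[615.0533 / 5] = √123.0107 = 11.0910%
IR = μ / tracking error = 3.5333 / 11.0910 = 0.3186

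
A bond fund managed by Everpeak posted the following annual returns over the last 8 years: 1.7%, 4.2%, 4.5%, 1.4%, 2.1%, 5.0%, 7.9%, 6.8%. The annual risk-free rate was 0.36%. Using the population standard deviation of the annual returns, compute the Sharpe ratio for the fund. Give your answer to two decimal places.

r̄ = (1.7 + 4.2 + 4.5 + 1.4 + 2.1 + 5 + 7.9 + 6.8) / 8 = 4.2000%
Population std dev = √[39.6800 / 8] = 2.2271%
Sharpe = (r̄ − rf) / σ = (4.2000 − 0.36) / 2.2271 = 3.8400 / 2.2271 = 1.7242

1.72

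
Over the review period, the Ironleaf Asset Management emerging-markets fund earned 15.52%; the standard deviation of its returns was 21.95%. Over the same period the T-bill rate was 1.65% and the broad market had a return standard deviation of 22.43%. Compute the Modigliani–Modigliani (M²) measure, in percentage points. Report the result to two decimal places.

15.82

Sharpe = (Rp − Rf) / σp = (15.52% − 1.65%) / 21.95% = 0.6319
M² = Rf + Sharpe × σm = 1.65% + 0.6319 × 22.43% = 15.8235%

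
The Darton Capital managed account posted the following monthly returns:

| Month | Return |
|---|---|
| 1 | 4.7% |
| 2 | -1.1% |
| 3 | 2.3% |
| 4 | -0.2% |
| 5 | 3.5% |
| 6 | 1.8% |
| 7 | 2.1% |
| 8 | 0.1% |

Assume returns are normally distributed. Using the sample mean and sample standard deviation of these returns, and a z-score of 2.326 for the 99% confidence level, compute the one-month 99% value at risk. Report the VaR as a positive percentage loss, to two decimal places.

Mean return r̄ = 13.20 / 8 = 1.6500%
Sample σ = √[Σ(r − r̄)² / 7] = √[26.7600 / 7] = √3.8229 = 1.9552%
VaR = −(r̄ − z·σ) = −(1.6500 − 2.326 × 1.9552) = −(-2.8978) = 2.8978%

2.90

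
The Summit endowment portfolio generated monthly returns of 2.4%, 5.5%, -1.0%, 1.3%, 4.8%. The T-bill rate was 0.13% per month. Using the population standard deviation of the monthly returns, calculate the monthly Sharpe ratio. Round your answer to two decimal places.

μ = (2.4 + 5.5 − 1 + 1.3 + 4.8) / 5 = 2.6000%
Σ(r − μ)² = (2.4 − 2.6000)² + (5.5 − 2.6000)² + (-1 − 2.6000)² + … = 27.9400
population σ = √(27.9400 / 5) = √5.5880 = 2.3639%
Sharpe = (μ − rf) / σ = (2.6000 − 0.13) / 2.3639 = 2.4700 / 2.3639 = 1.0449

1.04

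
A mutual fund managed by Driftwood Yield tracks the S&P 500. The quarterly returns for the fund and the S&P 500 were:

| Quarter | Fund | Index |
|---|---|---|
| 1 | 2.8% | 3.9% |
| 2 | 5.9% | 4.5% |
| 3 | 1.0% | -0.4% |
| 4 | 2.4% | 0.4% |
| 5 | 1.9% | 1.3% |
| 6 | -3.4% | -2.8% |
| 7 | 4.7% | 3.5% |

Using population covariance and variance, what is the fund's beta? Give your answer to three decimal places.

r̄p = 2.1857%,  r̄m = 1.4857%
Cov = Σ(rp − r̄p)(rm − r̄m) / 7 = 6.2484
Var(rm) = Σ(rm − r̄m)² / 7 = 6.0155
β = Cov / Var = 6.2484 / 6.0155 = 1.0387

1.039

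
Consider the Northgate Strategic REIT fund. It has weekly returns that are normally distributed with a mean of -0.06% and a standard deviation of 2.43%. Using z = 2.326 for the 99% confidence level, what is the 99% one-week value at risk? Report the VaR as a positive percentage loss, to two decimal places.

5.71

VaR (as % loss) = −(μ − z·σ) = −(-0.06% − 2.326 × 2.43%) = −(-5.71218%) = 5.71218%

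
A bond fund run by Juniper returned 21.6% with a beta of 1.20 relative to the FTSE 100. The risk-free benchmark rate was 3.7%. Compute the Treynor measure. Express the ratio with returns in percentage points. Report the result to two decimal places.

14.92

Treynor = (Rp − Rf) / β = (21.6% − 3.7%) / 1.20 = 17.90 / 1.20 = 14.9167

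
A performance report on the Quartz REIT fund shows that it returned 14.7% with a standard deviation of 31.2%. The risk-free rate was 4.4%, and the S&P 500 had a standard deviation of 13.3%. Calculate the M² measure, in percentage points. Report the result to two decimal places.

8.79

Sharpe = (Rp − Rf) / σp = (14.7% − 4.4%) / 31.2% = 0.3301
M² = Rf + Sharpe × σm = 4.4% + 0.3301 × 13.3% = 8.7903%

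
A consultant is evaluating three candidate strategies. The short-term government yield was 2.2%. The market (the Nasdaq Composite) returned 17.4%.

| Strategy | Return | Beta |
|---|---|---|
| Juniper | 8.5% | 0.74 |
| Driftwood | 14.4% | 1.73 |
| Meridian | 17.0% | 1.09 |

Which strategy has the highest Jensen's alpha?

Meridian

Juniper: α = 8.5% − [2.2% + 0.74 × (17.4% − 2.2%)] = -4.948
Driftwood: α = 14.4% − [2.2% + 1.73 × (17.4% − 2.2%)] = -14.096
Meridian: α = 17.0% − [2.2% + 1.09 × (17.4% − 2.2%)] = -1.768
Highest: Meridian (-1.768).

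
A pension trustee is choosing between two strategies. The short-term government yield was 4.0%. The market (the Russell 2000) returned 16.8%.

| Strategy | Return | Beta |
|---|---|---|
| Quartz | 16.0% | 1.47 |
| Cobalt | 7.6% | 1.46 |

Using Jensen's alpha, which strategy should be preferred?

Quartz: α = 16.0% − [4.0% + 1.47 × (16.8% − 4.0%)] = -6.816
Cobalt: α = 7.6% − [4.0% + 1.46 × (16.8% − 4.0%)] = -15.088
Highest: Quartz (-6.816).

Quartz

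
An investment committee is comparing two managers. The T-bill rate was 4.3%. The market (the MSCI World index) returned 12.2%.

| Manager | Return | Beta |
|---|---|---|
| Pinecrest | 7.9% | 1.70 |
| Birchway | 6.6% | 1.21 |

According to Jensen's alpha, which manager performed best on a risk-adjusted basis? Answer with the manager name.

Birchway

Pinecrest: α = 7.9% − [4.3% + 1.70 × (12.2% − 4.3%)] = -9.830
Birchway: α = 6.6% − [4.3% + 1.21 × (12.2% − 4.3%)] = -7.259
Highest: Birchway (-7.259).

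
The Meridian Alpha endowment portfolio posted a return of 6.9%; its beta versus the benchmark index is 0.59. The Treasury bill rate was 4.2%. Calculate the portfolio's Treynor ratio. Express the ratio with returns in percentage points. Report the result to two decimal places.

4.58

Treynor = (Rp − Rf) / β = (6.9% − 4.2%) / 0.59 = 2.70 / 0.59 = 4.5763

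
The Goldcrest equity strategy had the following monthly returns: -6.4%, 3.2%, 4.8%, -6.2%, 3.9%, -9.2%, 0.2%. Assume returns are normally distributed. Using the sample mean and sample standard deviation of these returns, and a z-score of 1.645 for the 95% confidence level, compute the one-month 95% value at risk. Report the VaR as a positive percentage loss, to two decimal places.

10.86

Mean return r̄ = -9.70 / 7 = -1.3857%
Σ(r − r̄)² = (-6.4 − (-1.3857))² + (3.2 − (-1.3857))² + (4.8 − (-1.3857))² + … = 199.1286
σ = √[199.1286 / 6] = 5.7609%
VaR = −(r̄ − z·σ) = −(-1.3857 − 1.645 × 5.7609) = −(-10.8624) = 10.8624%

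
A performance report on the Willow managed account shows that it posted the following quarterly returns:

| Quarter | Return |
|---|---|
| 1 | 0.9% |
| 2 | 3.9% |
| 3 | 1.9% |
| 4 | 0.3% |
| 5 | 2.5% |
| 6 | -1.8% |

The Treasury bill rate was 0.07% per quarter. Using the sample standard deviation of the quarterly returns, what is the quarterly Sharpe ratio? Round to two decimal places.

μ = (0.9 + 3.9 + 1.9 + 0.3 + 2.5 − 1.8) / 6 = 7.70 / 6 = 1.2833%
Σ(r − μ)² = 19.3283; sample σ = √(19.3283/5) = 1.9661%
Sharpe = (μ − rf) / σ = (1.2833 − 0.07) / 1.9661 = 1.2133 / 1.9661 = 0.6171

0.62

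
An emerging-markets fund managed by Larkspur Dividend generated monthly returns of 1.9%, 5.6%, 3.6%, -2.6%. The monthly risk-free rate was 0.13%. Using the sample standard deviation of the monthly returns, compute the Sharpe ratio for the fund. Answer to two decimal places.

r̄ = (1.9 + 5.6 + 3.6 − 2.6) / 4 = 8.50 / 4 = 2.1250%
Σ(r − r̄)² = (1.9 − 2.1250)² + (5.6 − 2.1250)² + … = 36.6275
σ = √[36.6275 / 3] = 3.4942%
Sharpe = (r̄ − rf) / σ = (2.1250 − 0.13) / 3.4942 = 1.9950 / 3.4942 = 0.5709

0.57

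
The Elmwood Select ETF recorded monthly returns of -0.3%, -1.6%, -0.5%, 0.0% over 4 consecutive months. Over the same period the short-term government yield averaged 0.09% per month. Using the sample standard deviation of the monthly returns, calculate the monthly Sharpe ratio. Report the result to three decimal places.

Mean return r̄ = -2.40 / 4 = -0.6000%
Sample σ = √[Σ(r − r̄)² / 3] = √[1.4600 / 3] = √0.4867 = 0.6976%
Sharpe = (r̄ − rf) / σ = (-0.6000 − 0.09) / 0.6976 = -0.6900 / 0.6976 = -0.9891

-0.989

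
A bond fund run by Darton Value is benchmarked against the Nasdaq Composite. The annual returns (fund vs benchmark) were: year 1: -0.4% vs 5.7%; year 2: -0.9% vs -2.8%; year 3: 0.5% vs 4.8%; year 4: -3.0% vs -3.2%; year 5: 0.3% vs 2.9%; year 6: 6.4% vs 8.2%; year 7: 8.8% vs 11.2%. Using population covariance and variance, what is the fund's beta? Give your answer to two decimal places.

0.69

r̄p = 1.6714%,  r̄m = 3.8286%
Cov = Σ(rp − r̄p)(rm − r̄m) / 7 = 17.0508
Var(rm) = Σ(rm − r̄m)² / 7 = 24.5849
β = Cov / Var = 17.0508 / 24.5849 = 0.6935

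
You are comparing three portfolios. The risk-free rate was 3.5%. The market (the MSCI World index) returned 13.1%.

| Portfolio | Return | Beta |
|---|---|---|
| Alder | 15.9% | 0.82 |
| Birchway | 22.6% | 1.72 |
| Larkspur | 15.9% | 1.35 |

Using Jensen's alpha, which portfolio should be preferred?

Alder

Alder: α = 15.9% − [3.5% + 0.82 × (13.1% − 3.5%)] = 4.528
Birchway: α = 22.6% − [3.5% + 1.72 × (13.1% − 3.5%)] = 2.588
Larkspur: α = 15.9% − [3.5% + 1.35 × (13.1% − 3.5%)] = -0.560
Highest: Alder (4.528).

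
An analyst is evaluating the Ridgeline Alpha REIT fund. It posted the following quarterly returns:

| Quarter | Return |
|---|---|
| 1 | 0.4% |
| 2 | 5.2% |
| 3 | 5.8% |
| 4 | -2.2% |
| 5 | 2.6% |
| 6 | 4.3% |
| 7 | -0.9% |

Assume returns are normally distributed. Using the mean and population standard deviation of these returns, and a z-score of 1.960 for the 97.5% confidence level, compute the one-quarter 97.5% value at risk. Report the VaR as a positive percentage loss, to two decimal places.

3.51

μ = (0.4 + 5.2 + 5.8 − 2.2 + 2.6 + 4.3 − 0.9) / 7 = 15.20 / 7 = 2.1714%
Population std dev = √[58.7343 / 7] = 2.8967%
VaR = −(μ − z·σ) = −(2.1714 − 1.960 × 2.8967) = −(-3.5061) = 3.5061%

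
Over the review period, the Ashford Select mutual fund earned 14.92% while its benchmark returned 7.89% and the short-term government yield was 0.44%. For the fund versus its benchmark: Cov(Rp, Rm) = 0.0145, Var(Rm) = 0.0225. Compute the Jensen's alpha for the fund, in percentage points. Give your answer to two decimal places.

β = Cov / Var = 0.0145 / 0.0225 = 0.6444
E[R] = Rf + β(Rm − Rf) = 0.44% + 0.6444 × (7.89% − 0.44%) = 5.2408%
α = Rp − E[R] = 14.92% − 5.2408% = 9.6792

9.68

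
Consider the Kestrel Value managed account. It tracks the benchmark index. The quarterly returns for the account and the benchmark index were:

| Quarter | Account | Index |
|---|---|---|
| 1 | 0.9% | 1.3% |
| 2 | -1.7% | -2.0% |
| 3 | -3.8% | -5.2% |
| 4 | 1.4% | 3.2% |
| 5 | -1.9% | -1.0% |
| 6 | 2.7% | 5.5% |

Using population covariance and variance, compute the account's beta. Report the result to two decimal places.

r̄p = -0.4000%,  r̄m = 0.3000%
Cov = Σ(rp − r̄p)(rm − r̄m) / 6 = 7.7133
Var(rm) = Σ(rm − r̄m)² / 6 = 12.2800
β = Cov / Var = 7.7133 / 12.2800 = 0.6281

0.63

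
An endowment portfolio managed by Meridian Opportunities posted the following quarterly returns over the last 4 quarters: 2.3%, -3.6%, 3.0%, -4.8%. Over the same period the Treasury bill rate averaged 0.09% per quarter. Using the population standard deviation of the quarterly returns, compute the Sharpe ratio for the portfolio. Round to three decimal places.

-0.250

Mean return r̄ = -3.10 / 4 = -0.7750%
Population σ = √[Σ(r − r̄)² / 4] = √[47.8875 / 4] = √11.9719 = 3.4600%
Sharpe = (r̄ − rf) / σ = (-0.7750 − 0.09) / 3.4600 = -0.8650 / 3.4600 = -0.2500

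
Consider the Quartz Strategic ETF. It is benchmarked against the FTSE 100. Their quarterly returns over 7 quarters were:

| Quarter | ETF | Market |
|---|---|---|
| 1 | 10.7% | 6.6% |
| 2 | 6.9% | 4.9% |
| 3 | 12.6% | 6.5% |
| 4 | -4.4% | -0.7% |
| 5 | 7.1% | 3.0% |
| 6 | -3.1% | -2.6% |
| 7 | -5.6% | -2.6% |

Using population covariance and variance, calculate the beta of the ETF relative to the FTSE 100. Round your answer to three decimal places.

r̄p = 3.4571%,  r̄m = 2.1571%
Cov = Σ(rp − r̄p)(rm − r̄m) / 7 = 25.8753
Var(rm) = Σ(rm − r̄m)² / 7 = 14.3224
β = Cov / Var = 25.8753 / 14.3224 = 1.8066

1.807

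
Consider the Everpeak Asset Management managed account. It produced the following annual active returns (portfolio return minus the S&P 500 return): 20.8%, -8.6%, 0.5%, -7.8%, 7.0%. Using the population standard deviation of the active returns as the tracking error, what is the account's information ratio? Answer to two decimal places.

μ = (20.8 − 8.6 + 0.5 − 7.8 + 7) / 5 = 2.3800%
Population std dev = √[588.3680 / 5] = 10.8477%
IR = μ / tracking error = 2.3800 / 10.8477 = 0.2194

0.22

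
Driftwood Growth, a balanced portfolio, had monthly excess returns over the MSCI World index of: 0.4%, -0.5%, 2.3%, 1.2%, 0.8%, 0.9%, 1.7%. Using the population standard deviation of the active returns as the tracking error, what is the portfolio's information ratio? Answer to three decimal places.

1.164

r̄ = (0.4 − 0.5 + 2.3 + 1.2 + 0.8 + 0.9 + 1.7) / 7 = 6.80 / 7 = 0.9714%
Σ(r − r̄)² = 4.8743; population σ = √(4.8743/7) = 0.8345%
IR = r̄ / tracking error = 0.9714 / 0.8345 = 1.1641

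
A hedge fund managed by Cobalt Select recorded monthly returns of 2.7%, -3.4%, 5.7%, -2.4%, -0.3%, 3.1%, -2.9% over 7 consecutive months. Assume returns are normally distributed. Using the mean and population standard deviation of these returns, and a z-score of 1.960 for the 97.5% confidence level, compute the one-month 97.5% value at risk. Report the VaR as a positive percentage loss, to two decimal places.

r̄ = (2.7 − 3.4 + 5.7 − 2.4 − 0.3 + 3.1 − 2.9) / 7 = 2.50 / 7 = 0.3571%
Σ(r − r̄)² = (2.7 − 0.3571)² + (-3.4 − 0.3571)² + … = 74.3171
population σ = √(74.3171 / 7) = √10.6167 = 3.2583%
VaR = −(r̄ − z·σ) = −(0.3571 − 1.960 × 3.2583) = −(-6.0292) = 6.0292%

6.03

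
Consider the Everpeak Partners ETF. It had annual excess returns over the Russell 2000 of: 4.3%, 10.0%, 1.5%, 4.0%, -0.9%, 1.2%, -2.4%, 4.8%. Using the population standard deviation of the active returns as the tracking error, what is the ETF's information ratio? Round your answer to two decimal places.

μ = (4.3 + 10 + 1.5 + 4 − 0.9 + 1.2 − 2.4 + 4.8) / 8 = 22.50 / 8 = 2.8125%
Σ(r − μ)² = (4.3 − 2.8125)² + (10 − 2.8125)² + (1.5 − 2.8125)² + … = 104.5088
population σ = √(104.5088 / 8) = √13.0636 = 3.6144%
IR = μ / tracking error = 2.8125 / 3.6144 = 0.7781

0.78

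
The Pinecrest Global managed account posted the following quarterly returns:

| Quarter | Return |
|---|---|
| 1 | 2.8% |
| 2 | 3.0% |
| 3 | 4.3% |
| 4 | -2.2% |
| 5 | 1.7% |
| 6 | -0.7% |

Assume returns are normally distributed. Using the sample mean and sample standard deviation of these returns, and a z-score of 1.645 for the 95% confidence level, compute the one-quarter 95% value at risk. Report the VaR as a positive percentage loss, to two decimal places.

2.57

r̄ = (2.8 + 3 + 4.3 − 2.2 + 1.7 − 0.7) / 6 = 8.90 / 6 = 1.4833%
Σ(r − r̄)² = (2.8 − 1.4833)² + (3 − 1.4833)² + … = 30.3483
σ = √[30.3483 / 5] = 2.4637%
VaR = −(r̄ − z·σ) = −(1.4833 − 1.645 × 2.4637) = −(-2.5695) = 2.5695%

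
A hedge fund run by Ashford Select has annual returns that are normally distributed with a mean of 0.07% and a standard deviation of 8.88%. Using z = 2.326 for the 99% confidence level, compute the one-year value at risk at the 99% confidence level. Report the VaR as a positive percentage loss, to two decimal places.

20.58

VaR (as % loss) = −(μ − z·σ) = −(0.07% − 2.326 × 8.88%) = −(-20.58488%) = 20.58488%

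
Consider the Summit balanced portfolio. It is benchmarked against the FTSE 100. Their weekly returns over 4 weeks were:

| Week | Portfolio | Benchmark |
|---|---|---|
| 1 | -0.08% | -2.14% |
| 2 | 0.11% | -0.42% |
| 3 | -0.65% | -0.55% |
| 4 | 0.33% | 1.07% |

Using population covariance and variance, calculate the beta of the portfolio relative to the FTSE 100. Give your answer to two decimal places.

0.13

r̄p = -0.0725%,  r̄m = -0.5100%
Cov = Σ(rp − r̄p)(rm − r̄m) / 4 = 0.1719
Var(rm) = Σ(rm − r̄m)² / 4 = 1.2908
β = Cov / Var = 0.1719 / 1.2908 = 0.1332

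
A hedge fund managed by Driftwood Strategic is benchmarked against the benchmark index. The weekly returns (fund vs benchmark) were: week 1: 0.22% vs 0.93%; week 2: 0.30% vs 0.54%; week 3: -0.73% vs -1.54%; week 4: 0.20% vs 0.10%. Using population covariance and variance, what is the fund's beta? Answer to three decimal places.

0.427

r̄p = -0.0025%,  r̄m = 0.0075%
Cov = Σ(rp − r̄p)(rm − r̄m) / 4 = 0.3777
Var(rm) = Σ(rm − r̄m)² / 4 = 0.8845
β = Cov / Var = 0.3777 / 0.8845 = 0.4270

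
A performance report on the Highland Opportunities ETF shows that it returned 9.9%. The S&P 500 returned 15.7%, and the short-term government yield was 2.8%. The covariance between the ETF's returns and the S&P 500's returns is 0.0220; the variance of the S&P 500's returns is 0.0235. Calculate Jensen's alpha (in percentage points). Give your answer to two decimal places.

β = Cov / Var = 0.0220 / 0.0235 = 0.9362
E[R] = Rf + β(Rm − Rf) = 2.8% + 0.9362 × (15.7% − 2.8%) = 14.8770%
α = Rp − E[R] = 9.9% − 14.8770% = -4.9770

-4.98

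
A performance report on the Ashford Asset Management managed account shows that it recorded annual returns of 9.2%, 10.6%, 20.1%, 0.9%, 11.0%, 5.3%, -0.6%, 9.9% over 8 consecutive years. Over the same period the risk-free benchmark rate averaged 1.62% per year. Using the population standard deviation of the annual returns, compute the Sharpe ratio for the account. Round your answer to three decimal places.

1.094

Mean return r̄ = 66.40 / 8 = 8.3000%
Population std dev = √[298.1600 / 8] = 6.1049%
Sharpe = (r̄ − rf) / σ = (8.3000 − 1.62) / 6.1049 = 6.6800 / 6.1049 = 1.0942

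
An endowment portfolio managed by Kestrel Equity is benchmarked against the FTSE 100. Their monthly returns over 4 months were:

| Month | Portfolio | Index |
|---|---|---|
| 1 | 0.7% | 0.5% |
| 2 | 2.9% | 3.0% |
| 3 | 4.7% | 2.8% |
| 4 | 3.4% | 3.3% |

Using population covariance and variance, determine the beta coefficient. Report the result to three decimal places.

r̄p = 2.9250%,  r̄m = 2.4000%
Cov = Σ(rp − r̄p)(rm − r̄m) / 4 = 1.3375
Var(rm) = Σ(rm − r̄m)² / 4 = 1.2350
β = Cov / Var = 1.3375 / 1.2350 = 1.0830

1.083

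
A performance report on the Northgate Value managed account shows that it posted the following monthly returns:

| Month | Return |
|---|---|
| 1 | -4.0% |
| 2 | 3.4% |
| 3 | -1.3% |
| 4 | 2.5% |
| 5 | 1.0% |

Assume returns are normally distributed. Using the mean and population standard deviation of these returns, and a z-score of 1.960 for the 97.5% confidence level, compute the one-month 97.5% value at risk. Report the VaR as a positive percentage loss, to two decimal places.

4.94

r̄ = (-4 + 3.4 − 1.3 + 2.5 + 1) / 5 = 0.3200%
Σ(r − r̄)² = (-4 − 0.3200)² + (3.4 − 0.3200)² + (-1.3 − 0.3200)² + … = 35.9880
population σ = √(35.9880 / 5) = √7.1976 = 2.6828%
VaR = −(r̄ − z·σ) = −(0.3200 − 1.960 × 2.6828) = −(-4.9383) = 4.9383%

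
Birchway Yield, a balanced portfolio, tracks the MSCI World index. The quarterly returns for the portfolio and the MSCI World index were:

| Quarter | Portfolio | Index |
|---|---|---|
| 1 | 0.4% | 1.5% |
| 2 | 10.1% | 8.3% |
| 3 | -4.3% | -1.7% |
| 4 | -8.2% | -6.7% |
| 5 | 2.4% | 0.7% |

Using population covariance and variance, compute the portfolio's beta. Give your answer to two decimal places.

1.25

r̄p = 0.0800%,  r̄m = 0.4200%
Cov = Σ(rp − r̄p)(rm − r̄m) / 5 = 29.6384
Var(rm) = Σ(rm − r̄m)² / 5 = 23.7056
β = Cov / Var = 29.6384 / 23.7056 = 1.2503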